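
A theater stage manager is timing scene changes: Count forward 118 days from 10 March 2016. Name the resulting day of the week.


Start: 2016-03-10 (Thursday)
Step 1 - find target date: add 118 days
  2016-03-10 + 118 days = 2016-07-06
Step 2 - day of week:
  118 mod 7 = 6
  Thursday + 6 days -> Wednesday
Result: Wednesday (2016-07-06)

Wednesday


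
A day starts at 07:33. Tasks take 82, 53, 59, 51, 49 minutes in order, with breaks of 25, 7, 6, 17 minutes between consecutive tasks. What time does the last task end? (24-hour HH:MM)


Start: 07:33 = 453 min from midnight
  after task 1 (82 min): 08:55
  after break (25 min): 09:20
  after task 2 (53 min): 10:13
  after break (7 min): 10:20
  after task 3 (59 min): 11:19
  after break (6 min): 11:25
  after task 4 (51 min): 12:16
  after break (17 min): 12:33
  after task 5 (49 min): 13:22
Total elapsed: 349 minutes
End time: 13:22

13:22


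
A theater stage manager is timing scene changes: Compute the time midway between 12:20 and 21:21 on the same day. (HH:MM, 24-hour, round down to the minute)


Start time: 12:20 = 740 minutes from midnight
End time: 21:21 = 1281 minutes from midnight
Sum: 740 + 1281 = 2021
Midpoint: 2021 / 2 = 1010 minutes
Convert: 1010 / 60 = 16 hours, 50 minutes
Result: 16:50

16:50


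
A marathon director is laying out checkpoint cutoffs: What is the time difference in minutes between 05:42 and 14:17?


Start time: 05:42 = 342 minutes from midnight
End time: 14:17 = 857 minutes from midnight
Difference: 857 - 342 = 515 minutes
That is 8 hours and 35 minutes

515


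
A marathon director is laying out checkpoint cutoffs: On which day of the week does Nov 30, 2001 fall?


Date: 2001-11-30
January 1, 2001 is a Monday
Day of year: 334
Offset from Jan 1: 333 days
333 mod 7 = 4
Result: Friday

Friday


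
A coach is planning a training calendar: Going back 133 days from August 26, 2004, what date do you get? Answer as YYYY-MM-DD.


Start: 2004-08-26
Subtracting 133 days
Days already passed in August: 26
After going back through August: 107 more days to subtract
July 2004: 31 days, 76 remaining
June 2004: 30 days, 46 remaining
May 2004: 31 days, 15 remaining
April 2004 has 30 days, need 15
Result: 2004-04-15

2004-04-15


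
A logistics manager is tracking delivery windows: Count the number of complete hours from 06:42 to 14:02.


Start: 06:42
End: 14:02
Hour difference: 14 - 6 = 8 hours
Minute difference: 2 - 42 = -40 minutes
Total minutes: 440
Complete hours: 440 / 60 = 7 (remainder 20)

7


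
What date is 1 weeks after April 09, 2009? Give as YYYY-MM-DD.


Start: 2009-04-09
Weeks to add: 1
Convert to days: 1 x 7 = 7 days
Add 7 days to 2009-04-09
Result: 2009-04-16

2009-04-16


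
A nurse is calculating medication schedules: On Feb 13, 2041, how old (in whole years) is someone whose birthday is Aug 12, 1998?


Birth: 1998-08-12
Reference: 2041-02-13
Year difference: 2041 - 1998 = 43
Has birthday (08-12) occurred by 02-13? No
Birthday not yet reached this year -> subtract 1
Age in full years: 42

42


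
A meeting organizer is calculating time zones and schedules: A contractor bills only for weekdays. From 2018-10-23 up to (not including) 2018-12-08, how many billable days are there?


Start: 2018-10-23 (Tuesday)
End (exclusive): 2018-12-08 (Saturday)
Total calendar days: 46
Full weeks: 46 // 7 = 6 -> 30 weekdays
Remaining 4 days starting on Tuesday:
  Tue(w), Wed(w), Thu(w), Fri(w) -> 4 weekdays
Total business days: 30 + 4 = 34

34


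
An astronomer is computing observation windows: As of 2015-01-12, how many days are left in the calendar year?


Start: January 12, 2015
End: December 31, 2015
Days left in January: 19
February: 28
March: 31
April: 30
May: 31
... plus remaining months
Sum of remaining months: 334
Total: 19 + 334 = 353

353


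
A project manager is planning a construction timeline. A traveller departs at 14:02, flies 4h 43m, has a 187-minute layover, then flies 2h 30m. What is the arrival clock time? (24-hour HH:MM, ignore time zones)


Depart: 14:02
Leg 1: +283 min -> 18:45
Layover: +187 min -> 21:52
Leg 2: +150 min -> 00:22
Total travel: 620 minutes = 10h 20m
Arrival: 00:22

00:22


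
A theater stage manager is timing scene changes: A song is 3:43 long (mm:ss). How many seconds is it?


Minutes: 3
Extra seconds: 43
Seconds per minute: 60
Minutes to seconds: 3 x 60 = 180
Total: 180 + 43 = 223

223


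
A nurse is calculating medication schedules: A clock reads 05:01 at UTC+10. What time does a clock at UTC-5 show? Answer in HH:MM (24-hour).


Local time: 05:01 at UTC+10 (offset 10h)
Target zone: UTC-5 (offset -5h)
Difference: -5 - (10) = -15 hours
Calculation: 5 + (-15) = -10
Wraparound: (-10) mod 24 = 14
Result: 14:01

14:01


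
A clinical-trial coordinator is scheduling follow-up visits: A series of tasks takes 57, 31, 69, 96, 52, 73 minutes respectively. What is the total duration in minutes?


Durations: 57, 31, 69, 96, 52, 73
Running sum: 57
+ 31 = 88
+ 69 = 157
+ 96 = 253
+ 52 = 305
+ 73 = 378
Total duration: 378 minutes
That is 6 hours and 18 minutes

378


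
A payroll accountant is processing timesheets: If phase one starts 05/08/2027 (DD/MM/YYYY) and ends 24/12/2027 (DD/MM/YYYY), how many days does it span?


Start date: 2027-08-05
End date: 2027-12-24
Aug 2027: +27 days
Sep 2027: +30 days
Oct 2027: +31 days
Nov 2027: +30 days
Dec 2027: +23 days
Total: 141 days

141


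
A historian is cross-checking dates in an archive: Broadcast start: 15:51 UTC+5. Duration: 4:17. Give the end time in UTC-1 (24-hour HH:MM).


Start: 15:51 in UTC+5
Step 1 - add duration:
  minutes: 51 + 17 = 68 (carry 1h)
  hours: 15 + 4 + 1 = 20
  end in UTC+5: 20:08
Step 2 - convert UTC+5 -> UTC-1:
  offset difference: -1 - (5) = -6 hours
  20 + (-6) = 14 -> mod 24 = 14
Result: 14:08 in UTC-1

14:08


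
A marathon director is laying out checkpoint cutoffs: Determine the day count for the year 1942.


Year: 1942
Check leap year rules:
Divisible by 4? No
1942 is not a leap year
Days: 365

365


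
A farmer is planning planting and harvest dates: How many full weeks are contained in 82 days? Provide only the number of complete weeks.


Total days: 82
Days per week: 7
Division: 82 / 7 = 11 remainder 5
Complete weeks: 11
Remaining days: 5

11


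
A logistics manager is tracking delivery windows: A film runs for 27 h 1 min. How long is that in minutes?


Hours: 27
Minutes: 1
Convert hours to minutes: 27 x 60 = 1620
Add remaining minutes: 1620 + 1 = 1621

1621


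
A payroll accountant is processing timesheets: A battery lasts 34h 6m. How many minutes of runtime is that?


Hours: 34
Extra minutes: 6
Minutes per hour: 60
Hours to minutes: 34 x 60 = 2040
Total: 2040 + 6 = 2046

2046


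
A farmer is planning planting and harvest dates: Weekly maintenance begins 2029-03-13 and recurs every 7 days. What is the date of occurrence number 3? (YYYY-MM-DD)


First occurrence: 2029-03-13 (occurrence 1)
Each occurrence is 7 days after the previous.
Occurrence 3 is 2 weeks after the first.
2 weeks = 14 days
2029-03-13 + 14 days = 2029-03-27

2029-03-27


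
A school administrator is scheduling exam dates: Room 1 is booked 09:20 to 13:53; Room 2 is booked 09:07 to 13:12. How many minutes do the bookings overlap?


Interval A: [560, 833] minutes from midnight
Interval B: [547, 792] minutes from midnight
Overlap start = max(560, 547) = 560
Overlap end = min(833, 792) = 792
Overlap = 792 - 560 = 232 minutes

232


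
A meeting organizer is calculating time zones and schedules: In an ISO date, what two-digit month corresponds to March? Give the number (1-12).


Calendar month order:
2. February
3. March <--
4. April
March is month number 3

3


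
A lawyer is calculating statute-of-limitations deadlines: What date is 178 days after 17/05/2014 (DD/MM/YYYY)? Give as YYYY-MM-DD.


Start: 2014-05-17
Adding 178 days
Days remaining in May: 14
After May: 164 days still to add
June 2014: 30 days, 134 remaining
July 2014: 31 days, 103 remaining
August 2014: 31 days, 72 remaining
September 2014: 30 days, 42 remaining
Result: 2014-11-11

2014-11-11


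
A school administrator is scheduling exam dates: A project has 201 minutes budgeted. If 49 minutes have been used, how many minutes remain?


Total budget: 201 minutes
Time used: 49 minutes
Remaining: 201 - 49 = 152 minutes
Percent used: 24.4%
Percent remaining: 75.6%

152


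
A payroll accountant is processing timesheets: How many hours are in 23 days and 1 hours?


Days: 23
Extra hours: 1
Hours per day: 24
Days to hours: 23 x 24 = 552
Total: 552 + 1 = 553

553


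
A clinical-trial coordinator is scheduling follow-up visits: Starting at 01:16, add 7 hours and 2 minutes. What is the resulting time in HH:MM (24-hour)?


Start time: 01:16
Adding: 7 hours 2 minutes
Minutes: 16 + 2 = 18
Hours: 1 + 7 + 0 = 8
Result: 08:18

08:18


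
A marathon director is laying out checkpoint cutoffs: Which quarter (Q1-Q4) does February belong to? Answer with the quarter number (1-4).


Month: February (month 2)
Q1: January-March (months 1-3)
Q2: April-June (months 4-6)
Q3: July-September (months 7-9)
Q4: October-December (months 10-12)
Month 2 falls in Q1

1


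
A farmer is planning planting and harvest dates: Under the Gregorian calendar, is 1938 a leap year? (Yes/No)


Year: 1938
Divisible by 4? 1938 / 4 = 484.5 -> No
Not divisible by 4, so NOT a leap year

No


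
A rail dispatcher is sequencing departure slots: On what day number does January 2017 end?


Month: January
Year: 2017
January is a 31-day month
Total: 31 days

31


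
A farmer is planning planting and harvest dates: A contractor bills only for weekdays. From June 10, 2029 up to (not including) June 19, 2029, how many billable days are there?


Start: 2029-06-10 (Sunday)
End (exclusive): 2029-06-19 (Tuesday)
Total calendar days: 9
Full weeks: 9 // 7 = 1 -> 5 weekdays
Remaining 2 days starting on Sunday:
  Sun(-), Mon(w) -> 1 weekdays
Total business days: 5 + 1 = 6

6


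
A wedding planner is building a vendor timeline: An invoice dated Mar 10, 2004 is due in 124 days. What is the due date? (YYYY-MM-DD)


Start: 2004-03-10
Adding 124 days
Days remaining in March: 21
After March: 103 days still to add
April 2004: 30 days, 73 remaining
May 2004: 31 days, 42 remaining
June 2004: 30 days, 12 remaining
July 2004 has 31 days, need 12
Result: 2004-07-12

2004-07-12


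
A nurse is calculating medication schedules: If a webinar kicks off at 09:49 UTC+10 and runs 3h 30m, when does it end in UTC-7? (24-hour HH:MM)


Start: 09:49 in UTC+10
Step 1 - add duration:
  minutes: 49 + 30 = 79 (carry 1h)
  hours: 9 + 3 + 1 = 13
  end in UTC+10: 13:19
Step 2 - convert UTC+10 -> UTC-7:
  offset difference: -7 - (10) = -17 hours
  13 + (-17) = -4 -> mod 24 = 20
Result: 20:19 in UTC-7

20:19


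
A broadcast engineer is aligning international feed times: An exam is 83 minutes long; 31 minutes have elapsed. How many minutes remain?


Total budget: 83 minutes
Time used: 31 minutes
Remaining: 83 - 31 = 52 minutes
Percent used: 37.3%
Percent remaining: 62.7%

52


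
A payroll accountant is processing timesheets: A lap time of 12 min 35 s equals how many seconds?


Minutes: 12
Seconds: 35
Convert minutes to seconds: 12 x 60 = 720
Add remaining seconds: 720 + 35 = 755

755


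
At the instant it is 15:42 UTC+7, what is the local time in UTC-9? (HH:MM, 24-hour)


Local time: 15:42 at UTC+7 (offset 7h)
Target zone: UTC-9 (offset -9h)
Difference: -9 - (7) = -16 hours
Calculation: 15 + (-16) = -1
Wraparound: (-1) mod 24 = 23
Result: 23:42

23:42


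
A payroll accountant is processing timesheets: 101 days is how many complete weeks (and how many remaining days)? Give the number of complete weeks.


Total days: 101
Days per week: 7
Division: 101 / 7 = 14 remainder 3
Complete weeks: 14
Remaining days: 3

14


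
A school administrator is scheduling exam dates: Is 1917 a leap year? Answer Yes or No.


Year: 1917
Divisible by 4? 1917 / 4 = 479.25 -> No
Not divisible by 4, so NOT a leap year

No


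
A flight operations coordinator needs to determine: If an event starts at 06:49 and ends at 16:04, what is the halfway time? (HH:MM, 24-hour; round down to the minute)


Start time: 06:49 = 409 minutes from midnight
End time: 16:04 = 964 minutes from midnight
Sum: 409 + 964 = 1373
Midpoint: 1373 / 2 = 686 minutes
Convert: 686 / 60 = 11 hours, 26 minutes
Result: 11:26

11:26


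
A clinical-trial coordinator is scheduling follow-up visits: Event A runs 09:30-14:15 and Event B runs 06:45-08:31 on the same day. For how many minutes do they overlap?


Interval A: [570, 855] minutes from midnight
Interval B: [405, 511] minutes from midnight
Overlap start = max(570, 405) = 570
Overlap end = min(855, 511) = 511
End <= start, so the intervals do not overlap: 0 minutes

0


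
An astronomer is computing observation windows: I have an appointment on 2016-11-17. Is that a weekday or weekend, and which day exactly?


Date: 2016-11-17
January 1, 2016 is a Friday
Day of year: 322
Offset from Jan 1: 321 days
321 mod 7 = 6
Result: Thursday

Thursday


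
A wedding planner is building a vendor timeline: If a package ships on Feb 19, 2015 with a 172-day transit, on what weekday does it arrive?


Start: 2015-02-19 (Thursday)
Step 1 - find target date: add 172 days
  2015-02-19 + 172 days = 2015-08-10
Step 2 - day of week:
  172 mod 7 = 4
  Thursday + 4 days -> Monday
Result: Monday (2015-08-10)

Monday


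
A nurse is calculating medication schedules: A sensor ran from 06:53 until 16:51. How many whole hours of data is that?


Start: 06:53
End: 16:51
Hour difference: 16 - 6 = 10 hours
Minute difference: 51 - 53 = -2 minutes
Total minutes: 598
Complete hours: 598 / 60 = 9 (remainder 58)

9


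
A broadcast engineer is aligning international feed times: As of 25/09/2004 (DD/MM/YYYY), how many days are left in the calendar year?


Start: September 25, 2004
End: December 31, 2004
Days left in September: 5
October: 31
November: 30
December: 31
Sum of remaining months: 92
Total: 5 + 92 = 97

97


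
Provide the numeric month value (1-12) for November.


Calendar month order:
10. October
11. November <--
12. December
November is month number 11

11


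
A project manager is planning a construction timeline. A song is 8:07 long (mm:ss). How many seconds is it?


Minutes: 8
Extra seconds: 7
Seconds per minute: 60
Minutes to seconds: 8 x 60 = 480
Total: 480 + 7 = 487

487


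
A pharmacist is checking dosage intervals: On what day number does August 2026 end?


Month: August
Year: 2026
August is a 31-day month
Total: 31 days

31


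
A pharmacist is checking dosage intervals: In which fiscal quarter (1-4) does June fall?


Month: June (month 6)
Q1: January-March (months 1-3)
Q2: April-June (months 4-6)
Q3: July-September (months 7-9)
Q4: October-December (months 10-12)
Month 6 falls in Q2

2


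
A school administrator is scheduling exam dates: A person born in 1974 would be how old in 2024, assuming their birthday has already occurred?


Birth year: 1974
Current year: 2024
Age = current year - birth year
Age = 2024 - 1974 = 50

50


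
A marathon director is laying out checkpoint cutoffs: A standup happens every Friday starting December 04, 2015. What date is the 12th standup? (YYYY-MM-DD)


First occurrence: 2015-12-04 (occurrence 1)
Each occurrence is 7 days after the previous.
Occurrence 12 is 11 weeks after the first.
11 weeks = 77 days
2015-12-04 + 77 days = 2016-02-19

2016-02-19


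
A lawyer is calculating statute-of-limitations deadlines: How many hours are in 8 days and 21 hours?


Days: 8
Extra hours: 21
Hours per day: 24
Days to hours: 8 x 24 = 192
Total: 192 + 21 = 213

213


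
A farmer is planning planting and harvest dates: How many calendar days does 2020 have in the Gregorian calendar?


Year: 2020
Check leap year rules:
Divisible by 4? Yes
Divisible by 100? No
2020 is a leap year
Days: 366

366


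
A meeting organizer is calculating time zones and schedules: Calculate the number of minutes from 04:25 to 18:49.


Start time: 04:25 = 265 minutes from midnight
End time: 18:49 = 1129 minutes from midnight
Difference: 1129 - 265 = 864 minutes
That is 14 hours and 24 minutes

864


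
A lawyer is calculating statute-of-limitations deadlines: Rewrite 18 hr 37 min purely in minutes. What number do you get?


Hours: 18
Extra minutes: 37
Minutes per hour: 60
Hours to minutes: 18 x 60 = 1080
Total: 1080 + 37 = 1117

1117


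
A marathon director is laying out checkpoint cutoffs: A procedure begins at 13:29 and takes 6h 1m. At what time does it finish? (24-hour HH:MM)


Start time: 13:29
Adding: 6 hours 1 minutes
Minutes: 29 + 1 = 30
Hours: 13 + 6 + 0 = 19
Result: 19:30

19:30


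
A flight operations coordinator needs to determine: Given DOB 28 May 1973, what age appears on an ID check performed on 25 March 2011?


Birth: 1973-05-28
Reference: 2011-03-25
Year difference: 2011 - 1973 = 38
Has birthday (05-28) occurred by 03-25? No
Birthday not yet reached this year -> subtract 1
Age in full years: 37

37


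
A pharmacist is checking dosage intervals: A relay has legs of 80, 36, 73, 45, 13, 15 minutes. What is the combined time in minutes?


Durations: 80, 36, 73, 45, 13, 15
Running sum: 80
+ 36 = 116
+ 73 = 189
+ 45 = 234
+ 13 = 247
+ 15 = 262
Total duration: 262 minutes
That is 4 hours and 22 minutes

262


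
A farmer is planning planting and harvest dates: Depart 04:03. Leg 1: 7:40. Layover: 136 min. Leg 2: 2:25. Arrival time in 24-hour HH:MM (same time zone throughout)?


Depart: 04:03
Leg 1: +460 min -> 11:43
Layover: +136 min -> 13:59
Leg 2: +145 min -> 16:24
Total travel: 741 minutes = 12h 21m
Arrival: 16:24

16:24


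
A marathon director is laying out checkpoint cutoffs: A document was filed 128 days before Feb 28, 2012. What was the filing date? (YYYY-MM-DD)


Start: 2012-02-28
Subtracting 128 days
Days already passed in February: 28
After going back through February: 100 more days to subtract
January 2012: 31 days, 69 remaining
December 2011: 31 days, 38 remaining
November 2011: 30 days, 8 remaining
October 2011 has 31 days, need 8
Result: 2011-10-23

2011-10-23


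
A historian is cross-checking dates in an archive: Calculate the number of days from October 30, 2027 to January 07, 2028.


Start date: 2027-10-30
End date: 2028-01-07
Oct 2027: +2 days
Nov 2027: +30 days
Dec 2027: +31 days
Jan 2028: +6 days
Total: 69 days

69


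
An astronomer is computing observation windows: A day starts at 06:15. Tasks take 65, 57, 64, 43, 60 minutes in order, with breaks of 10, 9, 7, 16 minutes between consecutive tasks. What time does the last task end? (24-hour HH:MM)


Start: 06:15 = 375 min from midnight
  after task 1 (65 min): 07:20
  after break (10 min): 07:30
  after task 2 (57 min): 08:27
  after break (9 min): 08:36
  after task 3 (64 min): 09:40
  after break (7 min): 09:47
  after task 4 (43 min): 10:30
  after break (16 min): 10:46
  after task 5 (60 min): 11:46
Total elapsed: 331 minutes
End time: 11:46

11:46


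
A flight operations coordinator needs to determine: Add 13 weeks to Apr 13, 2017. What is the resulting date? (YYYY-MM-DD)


Start: 2017-04-13
Weeks to add: 13
Convert to days: 13 x 7 = 91 days
Add 91 days to 2017-04-13
Result: 2017-07-13

2017-07-13


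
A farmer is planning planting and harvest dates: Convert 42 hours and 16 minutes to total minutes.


Hours: 42
Minutes: 16
Convert hours to minutes: 42 x 60 = 2520
Add remaining minutes: 2520 + 16 = 2536

2536


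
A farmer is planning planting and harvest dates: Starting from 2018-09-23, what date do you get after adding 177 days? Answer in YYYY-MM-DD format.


Start: 2018-09-23
Adding 177 days
Days remaining in September: 7
After September: 170 days still to add
October 2018: 31 days, 139 remaining
November 2018: 30 days, 109 remaining
December 2018: 31 days, 78 remaining
January 2019: 31 days, 47 remaining
Result: 2019-03-19

2019-03-19


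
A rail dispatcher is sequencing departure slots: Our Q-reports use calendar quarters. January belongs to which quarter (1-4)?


Month: January (month 1)
Q1: January-March (months 1-3)
Q2: April-June (months 4-6)
Q3: July-September (months 7-9)
Q4: October-December (months 10-12)
Month 1 falls in Q1

1


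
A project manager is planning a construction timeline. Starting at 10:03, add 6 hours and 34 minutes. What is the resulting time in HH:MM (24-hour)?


Start time: 10:03
Adding: 6 hours 34 minutes
Minutes: 3 + 34 = 37
Hours: 10 + 6 + 0 = 16
Result: 16:37

16:37


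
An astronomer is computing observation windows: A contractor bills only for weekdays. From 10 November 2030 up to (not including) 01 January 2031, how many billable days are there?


Start: 2030-11-10 (Sunday)
End (exclusive): 2031-01-01 (Wednesday)
Total calendar days: 52
Full weeks: 52 // 7 = 7 -> 35 weekdays
Remaining 3 days starting on Sunday:
  Sun(-), Mon(w), Tue(w) -> 2 weekdays
Total business days: 35 + 2 = 37

37


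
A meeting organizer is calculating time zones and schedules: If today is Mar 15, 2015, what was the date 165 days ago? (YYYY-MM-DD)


Start: 2015-03-15
Subtracting 165 days
Days already passed in March: 15
After going back through March: 150 more days to subtract
February 2015: 28 days, 122 remaining
January 2015: 31 days, 91 remaining
December 2014: 31 days, 60 remaining
November 2014: 30 days, 30 remaining
Result: 2014-10-01

2014-10-01


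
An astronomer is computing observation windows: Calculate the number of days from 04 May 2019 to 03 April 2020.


Start date: 2019-05-04
End date: 2020-04-03
May 2019: +28 days
Jun 2019: +30 days
Jul 2019: +31 days
... (9 more months)
Total: 335 days

335


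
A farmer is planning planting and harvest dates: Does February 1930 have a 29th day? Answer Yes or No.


Year: 1930
Divisible by 4? 1930 / 4 = 482.5 -> No
Not divisible by 4, so NOT a leap year

No


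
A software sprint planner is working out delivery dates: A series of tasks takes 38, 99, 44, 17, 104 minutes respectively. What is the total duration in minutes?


Durations: 38, 99, 44, 17, 104
Running sum: 38
+ 99 = 137
+ 44 = 181
+ 17 = 198
+ 104 = 302
Total duration: 302 minutes
That is 5 hours and 2 minutes

302


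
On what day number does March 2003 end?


Month: March
Year: 2003
March is a 31-day month
Total: 31 days

31


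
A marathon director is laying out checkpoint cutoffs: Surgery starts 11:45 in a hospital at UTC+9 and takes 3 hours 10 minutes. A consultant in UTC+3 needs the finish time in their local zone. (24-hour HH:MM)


Start: 11:45 in UTC+9
Step 1 - add duration:
  minutes: 45 + 10 = 55
  hours: 11 + 3 + 0 = 14
  end in UTC+9: 14:55
Step 2 - convert UTC+9 -> UTC+3:
  offset difference: 3 - (9) = -6 hours
  14 + (-6) = 8 -> mod 24 = 8
Result: 08:55 in UTC+3

08:55


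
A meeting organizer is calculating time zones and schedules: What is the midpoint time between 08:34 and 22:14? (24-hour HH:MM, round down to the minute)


Start time: 08:34 = 514 minutes from midnight
End time: 22:14 = 1334 minutes from midnight
Sum: 514 + 1334 = 1848
Midpoint: 1848 / 2 = 924 minutes
Convert: 924 / 60 = 15 hours, 24 minutes
Result: 15:24

15:24


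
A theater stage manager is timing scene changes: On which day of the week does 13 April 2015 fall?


Date: 2015-04-13
January 1, 2015 is a Thursday
Day of year: 103
Offset from Jan 1: 102 days
102 mod 7 = 4
Result: Monday

Monday


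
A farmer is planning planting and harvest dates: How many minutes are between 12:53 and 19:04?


Start time: 12:53 = 773 minutes from midnight
End time: 19:04 = 1144 minutes from midnight
Difference: 1144 - 773 = 371 minutes
That is 6 hours and 11 minutes

371


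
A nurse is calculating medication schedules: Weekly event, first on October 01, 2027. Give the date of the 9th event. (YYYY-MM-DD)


First occurrence: 2027-10-01 (occurrence 1)
Each occurrence is 7 days after the previous.
Occurrence 9 is 8 weeks after the first.
8 weeks = 56 days
2027-10-01 + 56 days = 2027-11-26

2027-11-26


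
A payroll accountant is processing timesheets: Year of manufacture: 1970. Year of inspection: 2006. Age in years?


Birth year: 1970
Current year: 2006
Age = current year - birth year
Age = 2006 - 1970 = 36

36


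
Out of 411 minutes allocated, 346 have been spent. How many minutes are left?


Total budget: 411 minutes
Time used: 346 minutes
Remaining: 411 - 346 = 65 minutes
Percent used: 84.2%
Percent remaining: 15.8%

65


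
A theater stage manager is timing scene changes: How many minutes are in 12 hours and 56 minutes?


Hours: 12
Extra minutes: 56
Minutes per hour: 60
Hours to minutes: 12 x 60 = 720
Total: 720 + 56 = 776

776


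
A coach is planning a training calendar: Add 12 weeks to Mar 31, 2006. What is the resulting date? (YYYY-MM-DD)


Start: 2006-03-31
Weeks to add: 12
Convert to days: 12 x 7 = 84 days
Add 84 days to 2006-03-31
Result: 2006-06-23

2006-06-23


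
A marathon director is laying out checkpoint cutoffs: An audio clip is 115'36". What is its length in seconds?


Minutes: 115
Seconds: 36
Convert minutes to seconds: 115 x 60 = 6900
Add remaining seconds: 6900 + 36 = 6936

6936


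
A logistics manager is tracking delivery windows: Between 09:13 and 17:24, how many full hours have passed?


Start: 09:13
End: 17:24
Hour difference: 17 - 9 = 8 hours
Minute difference: 24 - 13 = 11 minutes
Total minutes: 491
Complete hours: 491 / 60 = 8 (remainder 11)

8


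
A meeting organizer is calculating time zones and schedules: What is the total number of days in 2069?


Year: 2069
Check leap year rules:
Divisible by 4? No
2069 is not a leap year
Days: 365

365


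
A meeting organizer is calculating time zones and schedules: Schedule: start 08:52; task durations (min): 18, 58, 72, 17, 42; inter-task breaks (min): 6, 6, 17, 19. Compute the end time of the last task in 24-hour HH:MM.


Start: 08:52 = 532 min from midnight
  after task 1 (18 min): 09:10
  after break (6 min): 09:16
  after task 2 (58 min): 10:14
  after break (6 min): 10:20
  after task 3 (72 min): 11:32
  after break (17 min): 11:49
  after task 4 (17 min): 12:06
  after break (19 min): 12:25
  after task 5 (42 min): 13:07
Total elapsed: 255 minutes
End time: 13:07

13:07


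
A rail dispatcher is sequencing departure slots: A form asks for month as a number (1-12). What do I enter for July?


Calendar month order:
6. June
7. July <--
8. August
July is month number 7

7


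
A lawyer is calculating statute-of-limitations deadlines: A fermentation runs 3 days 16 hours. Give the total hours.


Days: 3
Extra hours: 16
Hours per day: 24
Days to hours: 3 x 24 = 72
Total: 72 + 16 = 88

88


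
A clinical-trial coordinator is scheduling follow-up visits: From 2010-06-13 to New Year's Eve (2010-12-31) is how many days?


Start: June 13, 2010
End: December 31, 2010
Days left in June: 17
July: 31
August: 31
September: 30
October: 31
... plus remaining months
Sum of remaining months: 184
Total: 17 + 184 = 201

201


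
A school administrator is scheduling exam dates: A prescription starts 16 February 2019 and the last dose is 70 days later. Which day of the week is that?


Start: 2019-02-16 (Saturday)
Step 1 - find target date: add 70 days
  2019-02-16 + 70 days = 2019-04-27
Step 2 - day of week:
  70 mod 7 = 0
  Saturday + 0 days -> Saturday
Result: Saturday (2019-04-27)

Saturday


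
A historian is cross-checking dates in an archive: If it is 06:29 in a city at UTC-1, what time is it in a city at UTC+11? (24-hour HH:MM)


Local time: 06:29 at UTC-1 (offset -1h)
Target zone: UTC+11 (offset 11h)
Difference: 11 - (-1) = 12 hours
Calculation: 6 + (12) = 18
Result: 18:29

18:29


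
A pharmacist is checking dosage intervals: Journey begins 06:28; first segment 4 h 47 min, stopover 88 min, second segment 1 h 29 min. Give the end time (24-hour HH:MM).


Depart: 06:28
Leg 1: +287 min -> 11:15
Layover: +88 min -> 12:43
Leg 2: +89 min -> 14:12
Total travel: 464 minutes = 7h 44m
Arrival: 14:12

14:12


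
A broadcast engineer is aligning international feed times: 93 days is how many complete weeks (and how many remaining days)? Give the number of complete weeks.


Total days: 93
Days per week: 7
Division: 93 / 7 = 13 remainder 2
Complete weeks: 13
Remaining days: 2

13


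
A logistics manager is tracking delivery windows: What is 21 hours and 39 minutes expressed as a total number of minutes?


Hours: 21
Minutes: 39
Convert hours to minutes: 21 x 60 = 1260
Add remaining minutes: 1260 + 39 = 1299

1299


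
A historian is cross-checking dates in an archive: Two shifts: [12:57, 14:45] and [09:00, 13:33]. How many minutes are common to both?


Interval A: [777, 885] minutes from midnight
Interval B: [540, 813] minutes from midnight
Overlap start = max(777, 540) = 777
Overlap end = min(885, 813) = 813
Overlap = 813 - 777 = 36 minutes

36


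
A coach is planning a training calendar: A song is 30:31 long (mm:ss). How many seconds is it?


Minutes: 30
Extra seconds: 31
Seconds per minute: 60
Minutes to seconds: 30 x 60 = 1800
Total: 1800 + 31 = 1831

1831


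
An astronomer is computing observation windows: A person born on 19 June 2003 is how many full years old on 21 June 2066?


Birth: 2003-06-19
Reference: 2066-06-21
Year difference: 2066 - 2003 = 63
Has birthday (06-19) occurred by 06-21? Yes
Age in full years: 63

63


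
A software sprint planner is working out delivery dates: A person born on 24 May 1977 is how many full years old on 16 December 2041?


Birth: 1977-05-24
Reference: 2041-12-16
Year difference: 2041 - 1977 = 64
Has birthday (05-24) occurred by 12-16? Yes
Age in full years: 64

64


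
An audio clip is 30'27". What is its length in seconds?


Minutes: 30
Seconds: 27
Convert minutes to seconds: 30 x 60 = 1800
Add remaining seconds: 1800 + 27 = 1827

1827


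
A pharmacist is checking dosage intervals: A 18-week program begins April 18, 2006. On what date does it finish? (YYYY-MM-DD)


Start: 2006-04-18
Weeks to add: 18
Convert to days: 18 x 7 = 126 days
Add 126 days to 2006-04-18
Result: 2006-08-22

2006-08-22


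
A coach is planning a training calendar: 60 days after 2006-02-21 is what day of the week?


Start: 2006-02-21 (Tuesday)
Step 1 - find target date: add 60 days
  2006-02-21 + 60 days = 2006-04-22
Step 2 - day of week:
  60 mod 7 = 4
  Tuesday + 4 days -> Saturday
Result: Saturday (2006-04-22)

Saturday


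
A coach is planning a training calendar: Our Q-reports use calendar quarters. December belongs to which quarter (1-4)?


Month: December (month 12)
Q1: January-March (months 1-3)
Q2: April-June (months 4-6)
Q3: July-September (months 7-9)
Q4: October-December (months 10-12)
Month 12 falls in Q4

4


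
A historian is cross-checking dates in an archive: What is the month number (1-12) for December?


Calendar month order:
11. November
12. December <--
December is month number 12

12


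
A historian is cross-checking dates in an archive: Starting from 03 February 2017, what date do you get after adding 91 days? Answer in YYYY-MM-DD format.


Start: 2017-02-03
Adding 91 days
Days remaining in February: 25
After February: 66 days still to add
March 2017: 31 days, 35 remaining
April 2017: 30 days, 5 remaining
May 2017 has 31 days, need 5
Result: 2017-05-05

2017-05-05


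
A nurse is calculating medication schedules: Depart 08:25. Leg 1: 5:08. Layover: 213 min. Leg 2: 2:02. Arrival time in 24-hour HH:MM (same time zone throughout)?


Depart: 08:25
Leg 1: +308 min -> 13:33
Layover: +213 min -> 17:06
Leg 2: +122 min -> 19:08
Total travel: 643 minutes = 10h 43m
Arrival: 19:08

19:08


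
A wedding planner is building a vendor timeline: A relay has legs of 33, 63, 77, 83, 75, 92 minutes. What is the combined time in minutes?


Durations: 33, 63, 77, 83, 75, 92
Running sum: 33
+ 63 = 96
+ 77 = 173
+ 83 = 256
+ 75 = 331
+ 92 = 423
Total duration: 423 minutes
That is 7 hours and 3 minutes

423


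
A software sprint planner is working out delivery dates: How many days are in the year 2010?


Year: 2010
Check leap year rules:
Divisible by 4? No
2010 is not a leap year
Days: 365

365


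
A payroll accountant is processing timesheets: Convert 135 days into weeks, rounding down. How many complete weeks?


Total days: 135
Days per week: 7
Division: 135 / 7 = 19 remainder 2
Complete weeks: 19
Remaining days: 2

19


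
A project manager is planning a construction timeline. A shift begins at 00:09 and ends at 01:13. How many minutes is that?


Start time: 00:09 = 9 minutes from midnight
End time: 01:13 = 73 minutes from midnight
Difference: 73 - 9 = 64 minutes
That is 1 hours and 4 minutes

64


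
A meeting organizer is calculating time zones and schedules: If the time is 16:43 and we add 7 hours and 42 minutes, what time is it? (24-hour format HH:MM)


Start time: 16:43
Adding: 7 hours 42 minutes
Minutes: 43 + 42 = 85
Minute overflow: 85 >= 60, so carry 1 hour, minutes = 25
Hours: 16 + 7 + 1 = 24
Hour wraparound: 24 mod 24 = 0
Result: 00:25

00:25


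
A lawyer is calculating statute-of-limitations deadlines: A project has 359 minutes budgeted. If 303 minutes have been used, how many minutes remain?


Total budget: 359 minutes
Time used: 303 minutes
Remaining: 359 - 303 = 56 minutes
Percent used: 84.4%
Percent remaining: 15.6%

56


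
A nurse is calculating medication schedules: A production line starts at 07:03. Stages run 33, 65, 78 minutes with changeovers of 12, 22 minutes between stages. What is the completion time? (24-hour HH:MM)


Start: 07:03 = 423 min from midnight
  after task 1 (33 min): 07:36
  after break (12 min): 07:48
  after task 2 (65 min): 08:53
  after break (22 min): 09:15
  after task 3 (78 min): 10:33
Total elapsed: 210 minutes
End time: 10:33

10:33


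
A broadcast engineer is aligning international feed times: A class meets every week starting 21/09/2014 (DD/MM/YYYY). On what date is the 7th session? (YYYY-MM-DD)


First occurrence: 2014-09-21 (occurrence 1)
Each occurrence is 7 days after the previous.
Occurrence 7 is 6 weeks after the first.
6 weeks = 42 days
2014-09-21 + 42 days = 2014-11-02

2014-11-02


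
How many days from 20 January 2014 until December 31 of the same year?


Start: January 20, 2014
End: December 31, 2014
Days left in January: 11
February: 28
March: 31
April: 30
May: 31
... plus remaining months
Sum of remaining months: 334
Total: 11 + 334 = 345

345


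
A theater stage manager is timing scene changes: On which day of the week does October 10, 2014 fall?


Date: 2014-10-10
January 1, 2014 is a Wednesday
Day of year: 283
Offset from Jan 1: 282 days
282 mod 7 = 2
Result: Friday

Friday


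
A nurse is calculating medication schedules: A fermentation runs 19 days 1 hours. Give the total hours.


Days: 19
Extra hours: 1
Hours per day: 24
Days to hours: 19 x 24 = 456
Total: 456 + 1 = 457

457


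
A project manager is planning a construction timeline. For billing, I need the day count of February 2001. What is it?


Month: February
Year: 2001
2001 is not a leap year
February has 28 days
Total: 28 days

28


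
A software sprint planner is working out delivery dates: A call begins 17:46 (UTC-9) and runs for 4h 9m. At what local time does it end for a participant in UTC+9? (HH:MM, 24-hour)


Start: 17:46 in UTC-9
Step 1 - add duration:
  minutes: 46 + 9 = 55
  hours: 17 + 4 + 0 = 21
  end in UTC-9: 21:55
Step 2 - convert UTC-9 -> UTC+9:
  offset difference: 9 - (-9) = 18 hours
  21 + (18) = 39 -> mod 24 = 15
Result: 15:55 in UTC+9

15:55


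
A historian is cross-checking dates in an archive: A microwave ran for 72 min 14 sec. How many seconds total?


Minutes: 72
Extra seconds: 14
Seconds per minute: 60
Minutes to seconds: 72 x 60 = 4320
Total: 4320 + 14 = 4334

4334


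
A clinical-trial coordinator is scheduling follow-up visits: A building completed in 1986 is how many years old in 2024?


Birth year: 1986
Current year: 2024
Age = current year - birth year
Age = 2024 - 1986 = 38

38


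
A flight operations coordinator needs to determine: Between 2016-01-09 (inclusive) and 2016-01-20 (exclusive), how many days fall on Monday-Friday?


Start: 2016-01-09 (Saturday)
End (exclusive): 2016-01-20 (Wednesday)
Total calendar days: 11
Full weeks: 11 // 7 = 1 -> 5 weekdays
Remaining 4 days starting on Saturday:
  Sat(-), Sun(-), Mon(w), Tue(w) -> 2 weekdays
Total business days: 5 + 2 = 7

7


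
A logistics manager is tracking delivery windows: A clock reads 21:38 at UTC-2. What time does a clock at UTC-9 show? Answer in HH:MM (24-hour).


Local time: 21:38 at UTC-2 (offset -2h)
Target zone: UTC-9 (offset -9h)
Difference: -9 - (-2) = -7 hours
Calculation: 21 + (-7) = 14
Result: 14:38

14:38


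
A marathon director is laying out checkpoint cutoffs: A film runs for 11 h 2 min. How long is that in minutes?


Hours: 11
Minutes: 2
Convert hours to minutes: 11 x 60 = 660
Add remaining minutes: 660 + 2 = 662

662


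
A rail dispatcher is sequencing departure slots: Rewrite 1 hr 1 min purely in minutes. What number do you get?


Hours: 1
Extra minutes: 1
Minutes per hour: 60
Hours to minutes: 1 x 60 = 60
Total: 60 + 1 = 61

61


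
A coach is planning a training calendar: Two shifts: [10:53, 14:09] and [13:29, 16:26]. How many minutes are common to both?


Interval A: [653, 849] minutes from midnight
Interval B: [809, 986] minutes from midnight
Overlap start = max(653, 809) = 809
Overlap end = min(849, 986) = 849
Overlap = 849 - 809 = 40 minutes

40


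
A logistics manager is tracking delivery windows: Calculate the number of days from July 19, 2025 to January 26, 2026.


Start date: 2025-07-19
End date: 2026-01-26
Jul 2025: +13 days
Aug 2025: +31 days
Sep 2025: +30 days
... (4 more months)
Total: 191 days

191


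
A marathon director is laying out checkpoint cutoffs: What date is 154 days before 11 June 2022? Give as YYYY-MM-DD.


Start: 2022-06-11
Subtracting 154 days
Days already passed in June: 11
After going back through June: 143 more days to subtract
May 2022: 31 days, 112 remaining
April 2022: 30 days, 82 remaining
March 2022: 31 days, 51 remaining
February 2022: 28 days, 23 remaining
Result: 2022-01-08

2022-01-08


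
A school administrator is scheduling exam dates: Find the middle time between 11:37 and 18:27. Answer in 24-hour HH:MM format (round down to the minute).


Start time: 11:37 = 697 minutes from midnight
End time: 18:27 = 1107 minutes from midnight
Sum: 697 + 1107 = 1804
Midpoint: 1804 / 2 = 902 minutes
Convert: 902 / 60 = 15 hours, 2 minutes
Result: 15:02

15:02


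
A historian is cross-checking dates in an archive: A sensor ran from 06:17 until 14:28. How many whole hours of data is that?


Start: 06:17
End: 14:28
Hour difference: 14 - 6 = 8 hours
Minute difference: 28 - 17 = 11 minutes
Total minutes: 491
Complete hours: 491 / 60 = 8 (remainder 11)

8


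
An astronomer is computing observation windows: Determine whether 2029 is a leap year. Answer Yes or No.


Year: 2029
Divisible by 4? 2029 / 4 = 507.25 -> No
Not divisible by 4, so NOT a leap year

No


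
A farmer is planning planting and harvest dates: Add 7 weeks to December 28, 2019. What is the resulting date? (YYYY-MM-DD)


Start: 2019-12-28
Weeks to add: 7
Convert to days: 7 x 7 = 49 days
Add 49 days to 2019-12-28
Result: 2020-02-15

2020-02-15


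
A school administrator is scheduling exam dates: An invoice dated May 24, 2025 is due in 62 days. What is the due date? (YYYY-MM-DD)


Start: 2025-05-24
Adding 62 days
Days remaining in May: 7
After May: 55 days still to add
June 2025: 30 days, 25 remaining
July 2025 has 31 days, need 25
Result: 2025-07-25

2025-07-25
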